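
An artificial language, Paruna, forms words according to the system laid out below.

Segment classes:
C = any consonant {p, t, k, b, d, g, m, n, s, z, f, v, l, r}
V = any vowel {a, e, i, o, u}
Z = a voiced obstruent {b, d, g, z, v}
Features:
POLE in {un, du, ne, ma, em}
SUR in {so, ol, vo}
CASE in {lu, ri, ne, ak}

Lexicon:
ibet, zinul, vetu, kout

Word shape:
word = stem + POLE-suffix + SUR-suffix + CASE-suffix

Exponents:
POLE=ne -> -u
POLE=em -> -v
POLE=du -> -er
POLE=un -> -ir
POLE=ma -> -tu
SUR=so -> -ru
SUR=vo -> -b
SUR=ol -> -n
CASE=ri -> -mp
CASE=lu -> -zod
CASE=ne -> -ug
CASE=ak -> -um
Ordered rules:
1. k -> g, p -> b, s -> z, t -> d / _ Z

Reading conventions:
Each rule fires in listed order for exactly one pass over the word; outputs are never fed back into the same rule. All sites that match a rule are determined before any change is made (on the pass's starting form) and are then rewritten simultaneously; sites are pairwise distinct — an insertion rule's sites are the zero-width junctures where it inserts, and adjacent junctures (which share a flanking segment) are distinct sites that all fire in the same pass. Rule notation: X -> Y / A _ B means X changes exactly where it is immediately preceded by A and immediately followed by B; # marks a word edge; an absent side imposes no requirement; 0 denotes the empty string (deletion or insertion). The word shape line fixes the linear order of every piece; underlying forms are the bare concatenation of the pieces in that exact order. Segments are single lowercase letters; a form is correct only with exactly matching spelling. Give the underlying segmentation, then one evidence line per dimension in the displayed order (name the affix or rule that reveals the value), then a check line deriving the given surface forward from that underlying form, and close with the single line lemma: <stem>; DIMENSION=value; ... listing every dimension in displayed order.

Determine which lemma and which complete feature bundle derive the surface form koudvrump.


underlying: kout-v-ru-mp
POLE=em - signalled by the affix -v
SUR=so - signalled by the affix -ru
CASE=ri - signalled by the affix -mp
check: koutvrump -> koudvrump
lemma: kout; POLE=em; SUR=so; CASE=ri


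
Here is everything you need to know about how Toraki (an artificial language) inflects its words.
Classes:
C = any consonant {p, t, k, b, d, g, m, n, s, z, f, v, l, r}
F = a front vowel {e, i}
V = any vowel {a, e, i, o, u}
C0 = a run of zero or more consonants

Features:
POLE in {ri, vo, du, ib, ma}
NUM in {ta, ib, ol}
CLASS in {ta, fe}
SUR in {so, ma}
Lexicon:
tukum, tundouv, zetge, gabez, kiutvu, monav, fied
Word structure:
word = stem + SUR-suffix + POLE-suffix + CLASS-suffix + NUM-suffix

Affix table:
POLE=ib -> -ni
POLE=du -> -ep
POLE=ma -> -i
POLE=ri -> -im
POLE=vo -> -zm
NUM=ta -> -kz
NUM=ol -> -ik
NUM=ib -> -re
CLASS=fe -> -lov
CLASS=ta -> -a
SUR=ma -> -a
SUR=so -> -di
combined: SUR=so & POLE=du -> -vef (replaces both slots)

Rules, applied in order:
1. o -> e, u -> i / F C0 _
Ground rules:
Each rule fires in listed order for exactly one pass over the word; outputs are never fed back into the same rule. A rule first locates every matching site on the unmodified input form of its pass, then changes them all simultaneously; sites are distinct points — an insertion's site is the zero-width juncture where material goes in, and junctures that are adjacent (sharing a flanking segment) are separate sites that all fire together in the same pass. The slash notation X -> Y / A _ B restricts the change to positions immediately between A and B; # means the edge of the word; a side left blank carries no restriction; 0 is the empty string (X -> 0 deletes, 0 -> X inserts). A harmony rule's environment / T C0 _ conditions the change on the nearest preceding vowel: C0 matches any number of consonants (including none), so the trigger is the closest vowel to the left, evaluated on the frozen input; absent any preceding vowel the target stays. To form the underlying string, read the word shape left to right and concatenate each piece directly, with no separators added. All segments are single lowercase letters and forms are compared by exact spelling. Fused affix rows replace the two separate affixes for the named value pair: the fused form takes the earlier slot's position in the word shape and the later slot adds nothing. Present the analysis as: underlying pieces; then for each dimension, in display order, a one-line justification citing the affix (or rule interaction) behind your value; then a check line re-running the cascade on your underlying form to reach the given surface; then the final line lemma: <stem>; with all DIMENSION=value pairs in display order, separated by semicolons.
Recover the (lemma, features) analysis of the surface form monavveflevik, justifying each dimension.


underlying: monav-vef-lov-ik
POLE=du - signalled by the combined affix row
NUM=ol - signalled by the affix -ik
CLASS=fe - signalled by the affix -lov
SUR=so - signalled by the combined affix row
check: monavveflovik -> monavveflevik
lemma: monav; POLE=du; NUM=ol; CLASS=fe; SUR=so


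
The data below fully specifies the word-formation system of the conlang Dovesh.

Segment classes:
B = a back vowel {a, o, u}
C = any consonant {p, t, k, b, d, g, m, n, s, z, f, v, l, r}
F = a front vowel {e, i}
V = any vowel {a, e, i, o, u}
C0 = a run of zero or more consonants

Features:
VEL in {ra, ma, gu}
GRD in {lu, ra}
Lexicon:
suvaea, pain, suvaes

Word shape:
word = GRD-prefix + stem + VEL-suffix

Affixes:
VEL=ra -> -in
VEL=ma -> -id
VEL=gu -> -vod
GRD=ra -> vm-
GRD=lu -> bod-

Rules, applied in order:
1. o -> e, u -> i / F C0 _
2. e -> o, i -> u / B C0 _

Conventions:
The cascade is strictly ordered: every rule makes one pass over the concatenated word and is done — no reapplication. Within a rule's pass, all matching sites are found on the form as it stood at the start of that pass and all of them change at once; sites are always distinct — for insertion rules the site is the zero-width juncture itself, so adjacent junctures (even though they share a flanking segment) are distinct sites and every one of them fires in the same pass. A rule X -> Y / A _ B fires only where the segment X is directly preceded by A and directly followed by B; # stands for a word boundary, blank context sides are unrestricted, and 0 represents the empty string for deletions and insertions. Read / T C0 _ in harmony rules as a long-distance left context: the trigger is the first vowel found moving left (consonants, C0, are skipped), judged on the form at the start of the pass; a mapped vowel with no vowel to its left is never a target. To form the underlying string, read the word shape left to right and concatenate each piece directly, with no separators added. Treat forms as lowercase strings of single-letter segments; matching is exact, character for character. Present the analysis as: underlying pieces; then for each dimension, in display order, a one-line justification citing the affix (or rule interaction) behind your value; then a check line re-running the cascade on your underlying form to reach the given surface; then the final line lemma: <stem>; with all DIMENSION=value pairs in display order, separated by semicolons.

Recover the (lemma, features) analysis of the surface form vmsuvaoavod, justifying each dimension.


underlying: vm-suvaea-vod
VEL=gu - signalled by the affix -vod
GRD=ra - signalled by the affix vm-
check: vmsuvaeavod -> vmsuvaeavod -> vmsuvaoavod
lemma: suvaea; VEL=gu; GRD=ra


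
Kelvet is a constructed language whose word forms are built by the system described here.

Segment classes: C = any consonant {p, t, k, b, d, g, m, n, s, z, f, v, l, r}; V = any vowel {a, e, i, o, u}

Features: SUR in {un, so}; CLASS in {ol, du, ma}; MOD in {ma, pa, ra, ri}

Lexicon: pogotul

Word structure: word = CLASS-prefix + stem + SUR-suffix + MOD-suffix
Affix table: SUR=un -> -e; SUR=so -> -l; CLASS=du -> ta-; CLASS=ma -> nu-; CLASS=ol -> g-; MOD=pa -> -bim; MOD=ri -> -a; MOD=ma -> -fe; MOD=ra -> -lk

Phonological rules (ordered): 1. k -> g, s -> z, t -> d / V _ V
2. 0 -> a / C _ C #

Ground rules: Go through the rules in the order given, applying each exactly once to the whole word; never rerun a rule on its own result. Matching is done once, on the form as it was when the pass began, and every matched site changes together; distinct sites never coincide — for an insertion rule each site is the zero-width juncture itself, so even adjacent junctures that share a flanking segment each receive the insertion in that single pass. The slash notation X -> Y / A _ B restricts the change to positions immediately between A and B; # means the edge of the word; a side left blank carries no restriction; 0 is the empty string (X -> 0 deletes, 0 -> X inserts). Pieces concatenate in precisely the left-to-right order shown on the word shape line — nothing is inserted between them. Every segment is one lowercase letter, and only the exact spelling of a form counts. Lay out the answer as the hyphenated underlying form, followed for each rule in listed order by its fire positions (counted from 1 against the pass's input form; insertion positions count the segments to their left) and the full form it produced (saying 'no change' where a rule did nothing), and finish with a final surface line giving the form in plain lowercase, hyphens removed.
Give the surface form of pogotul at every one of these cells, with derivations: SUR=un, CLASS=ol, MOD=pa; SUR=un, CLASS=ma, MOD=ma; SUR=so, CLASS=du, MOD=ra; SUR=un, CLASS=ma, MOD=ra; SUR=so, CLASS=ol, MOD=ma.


cell SUR=un, CLASS=ol, MOD=pa:
underlying: g-pogotul-e-bim
1. k -> g, s -> z, t -> d / V _ V: fires at position(s) 6: gpogodulebim
2. 0 -> a / C _ C #: no change
surface: gpogodulebim

cell SUR=un, CLASS=ma, MOD=ma:
underlying: nu-pogotul-e-fe
1. k -> g, s -> z, t -> d / V _ V: fires at position(s) 7: nupogodulefe
2. 0 -> a / C _ C #: no change
surface: nupogodulefe

cell SUR=so, CLASS=du, MOD=ra:
underlying: ta-pogotul-l-lk
1. k -> g, s -> z, t -> d / V _ V: fires at position(s) 7: tapogodulllk
2. 0 -> a / C _ C #: inserts after position(s) 11: tapogodulllak
surface: tapogodulllak

cell SUR=un, CLASS=ma, MOD=ra:
underlying: nu-pogotul-e-lk
1. k -> g, s -> z, t -> d / V _ V: fires at position(s) 7: nupogodulelk
2. 0 -> a / C _ C #: inserts after position(s) 11: nupogodulelak
surface: nupogodulelak

cell SUR=so, CLASS=ol, MOD=ma:
underlying: g-pogotul-l-fe
1. k -> g, s -> z, t -> d / V _ V: fires at position(s) 6: gpogodullfe
2. 0 -> a / C _ C #: no change
surface: gpogodullfe


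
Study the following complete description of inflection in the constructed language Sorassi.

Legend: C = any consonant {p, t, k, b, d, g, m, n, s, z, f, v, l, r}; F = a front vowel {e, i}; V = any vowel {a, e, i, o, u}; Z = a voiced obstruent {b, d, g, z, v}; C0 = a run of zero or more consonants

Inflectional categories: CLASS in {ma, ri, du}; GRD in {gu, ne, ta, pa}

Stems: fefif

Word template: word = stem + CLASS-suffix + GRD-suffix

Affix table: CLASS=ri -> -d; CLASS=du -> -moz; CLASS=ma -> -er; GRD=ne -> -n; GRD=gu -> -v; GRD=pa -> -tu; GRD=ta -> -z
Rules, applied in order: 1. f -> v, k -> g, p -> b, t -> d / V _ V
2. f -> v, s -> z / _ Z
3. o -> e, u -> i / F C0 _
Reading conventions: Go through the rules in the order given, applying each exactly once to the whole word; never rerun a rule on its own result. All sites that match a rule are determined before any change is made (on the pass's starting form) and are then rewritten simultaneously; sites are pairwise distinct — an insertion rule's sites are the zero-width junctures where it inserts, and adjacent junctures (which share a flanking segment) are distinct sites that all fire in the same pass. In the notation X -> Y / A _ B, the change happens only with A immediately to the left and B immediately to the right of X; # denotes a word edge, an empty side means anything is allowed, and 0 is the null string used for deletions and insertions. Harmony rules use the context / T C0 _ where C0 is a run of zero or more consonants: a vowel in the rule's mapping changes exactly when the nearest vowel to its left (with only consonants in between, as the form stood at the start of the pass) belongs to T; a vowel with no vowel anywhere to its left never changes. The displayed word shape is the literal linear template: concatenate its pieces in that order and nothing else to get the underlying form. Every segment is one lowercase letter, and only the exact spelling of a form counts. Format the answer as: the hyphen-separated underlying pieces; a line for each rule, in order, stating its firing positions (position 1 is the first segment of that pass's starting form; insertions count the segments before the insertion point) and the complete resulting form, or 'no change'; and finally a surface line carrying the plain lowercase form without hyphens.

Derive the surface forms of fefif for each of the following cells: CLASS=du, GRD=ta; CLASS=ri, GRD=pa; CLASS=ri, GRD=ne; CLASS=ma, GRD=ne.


cell CLASS=du, GRD=ta:
underlying: fefif-moz-z
1. f -> v, k -> g, p -> b, t -> d / V _ V: fires at position(s) 3: fevifmozz
2. f -> v, s -> z / _ Z: no change
3. o -> e, u -> i / F C0 _: fires at position(s) 7: fevifmezz
surface: fevifmezz

cell CLASS=ri, GRD=pa:
underlying: fefif-d-tu
1. f -> v, k -> g, p -> b, t -> d / V _ V: fires at position(s) 3: fevifdtu
2. f -> v, s -> z / _ Z: fires at position(s) 5: fevivdtu
3. o -> e, u -> i / F C0 _: fires at position(s) 8: fevivdti
surface: fevivdti

cell CLASS=ri, GRD=ne:
underlying: fefif-d-n
1. f -> v, k -> g, p -> b, t -> d / V _ V: fires at position(s) 3: fevifdn
2. f -> v, s -> z / _ Z: fires at position(s) 5: fevivdn
3. o -> e, u -> i / F C0 _: no change
surface: fevivdn

cell CLASS=ma, GRD=ne:
underlying: fefif-er-n
1. f -> v, k -> g, p -> b, t -> d / V _ V: fires at position(s) 3, 5: fevivern
2. f -> v, s -> z / _ Z: no change
3. o -> e, u -> i / F C0 _: no change
surface: fevivern


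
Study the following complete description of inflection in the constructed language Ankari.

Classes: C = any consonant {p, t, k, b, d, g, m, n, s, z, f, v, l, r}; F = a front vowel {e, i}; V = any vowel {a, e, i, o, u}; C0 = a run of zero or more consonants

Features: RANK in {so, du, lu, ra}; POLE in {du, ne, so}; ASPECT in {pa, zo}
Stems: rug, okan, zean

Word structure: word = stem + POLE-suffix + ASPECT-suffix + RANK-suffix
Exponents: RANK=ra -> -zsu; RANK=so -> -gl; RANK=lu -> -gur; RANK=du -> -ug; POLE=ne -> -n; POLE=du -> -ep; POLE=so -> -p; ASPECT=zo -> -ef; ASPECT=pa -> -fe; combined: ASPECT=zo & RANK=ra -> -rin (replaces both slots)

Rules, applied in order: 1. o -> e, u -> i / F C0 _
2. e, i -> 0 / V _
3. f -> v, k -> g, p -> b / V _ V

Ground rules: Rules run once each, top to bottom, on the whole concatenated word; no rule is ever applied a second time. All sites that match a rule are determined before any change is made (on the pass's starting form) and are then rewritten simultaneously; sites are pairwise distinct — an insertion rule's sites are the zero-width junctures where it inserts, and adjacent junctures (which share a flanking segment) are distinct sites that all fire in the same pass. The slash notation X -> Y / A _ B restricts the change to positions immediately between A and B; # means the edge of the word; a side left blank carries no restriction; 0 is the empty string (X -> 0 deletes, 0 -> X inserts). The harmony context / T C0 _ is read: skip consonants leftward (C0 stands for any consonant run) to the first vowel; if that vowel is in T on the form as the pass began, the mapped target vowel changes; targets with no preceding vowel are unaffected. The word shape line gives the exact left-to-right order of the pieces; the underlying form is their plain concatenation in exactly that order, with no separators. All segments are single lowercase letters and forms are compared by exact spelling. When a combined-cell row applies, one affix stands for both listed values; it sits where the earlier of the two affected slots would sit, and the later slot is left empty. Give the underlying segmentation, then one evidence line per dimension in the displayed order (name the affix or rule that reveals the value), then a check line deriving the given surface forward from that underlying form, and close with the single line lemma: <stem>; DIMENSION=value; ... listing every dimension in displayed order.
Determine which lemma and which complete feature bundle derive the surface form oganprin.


underlying: okan-p-rin
RANK=ra - signalled by the combined affix row
POLE=so - signalled by the affix -p
ASPECT=zo - signalled by the combined affix row
check: okanprin -> okanprin -> okanprin -> oganprin
lemma: okan; RANK=ra; POLE=so; ASPECT=zo


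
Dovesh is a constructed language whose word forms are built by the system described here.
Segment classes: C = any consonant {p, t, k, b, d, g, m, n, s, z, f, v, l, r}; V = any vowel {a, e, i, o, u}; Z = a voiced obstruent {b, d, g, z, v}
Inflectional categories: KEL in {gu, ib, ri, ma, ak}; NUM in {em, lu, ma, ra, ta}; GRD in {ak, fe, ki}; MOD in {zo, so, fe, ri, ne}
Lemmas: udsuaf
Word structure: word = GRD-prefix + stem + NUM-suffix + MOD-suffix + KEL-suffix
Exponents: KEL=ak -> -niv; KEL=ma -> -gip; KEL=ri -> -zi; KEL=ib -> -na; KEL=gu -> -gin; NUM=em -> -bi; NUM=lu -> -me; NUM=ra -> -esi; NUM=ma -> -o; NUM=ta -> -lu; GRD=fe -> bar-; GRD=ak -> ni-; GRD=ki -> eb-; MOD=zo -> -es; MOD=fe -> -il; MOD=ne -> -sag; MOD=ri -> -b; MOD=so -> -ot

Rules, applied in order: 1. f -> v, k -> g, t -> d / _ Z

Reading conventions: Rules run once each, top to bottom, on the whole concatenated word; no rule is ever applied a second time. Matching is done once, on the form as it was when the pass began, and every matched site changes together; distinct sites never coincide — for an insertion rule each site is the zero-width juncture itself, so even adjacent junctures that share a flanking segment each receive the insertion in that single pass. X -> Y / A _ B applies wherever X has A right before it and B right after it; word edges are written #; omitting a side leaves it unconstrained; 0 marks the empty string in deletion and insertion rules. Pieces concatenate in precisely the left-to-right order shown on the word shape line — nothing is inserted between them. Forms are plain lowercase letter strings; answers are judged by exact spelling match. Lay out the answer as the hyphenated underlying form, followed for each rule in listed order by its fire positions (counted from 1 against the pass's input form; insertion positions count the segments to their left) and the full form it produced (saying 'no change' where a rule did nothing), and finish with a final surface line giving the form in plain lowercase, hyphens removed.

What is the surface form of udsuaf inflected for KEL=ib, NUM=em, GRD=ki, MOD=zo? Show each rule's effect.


underlying: eb-udsuaf-bi-es-na
1. f -> v, k -> g, t -> d / _ Z: fires at position(s) 8: ebudsuavbiesna
surface: ebudsuavbiesna


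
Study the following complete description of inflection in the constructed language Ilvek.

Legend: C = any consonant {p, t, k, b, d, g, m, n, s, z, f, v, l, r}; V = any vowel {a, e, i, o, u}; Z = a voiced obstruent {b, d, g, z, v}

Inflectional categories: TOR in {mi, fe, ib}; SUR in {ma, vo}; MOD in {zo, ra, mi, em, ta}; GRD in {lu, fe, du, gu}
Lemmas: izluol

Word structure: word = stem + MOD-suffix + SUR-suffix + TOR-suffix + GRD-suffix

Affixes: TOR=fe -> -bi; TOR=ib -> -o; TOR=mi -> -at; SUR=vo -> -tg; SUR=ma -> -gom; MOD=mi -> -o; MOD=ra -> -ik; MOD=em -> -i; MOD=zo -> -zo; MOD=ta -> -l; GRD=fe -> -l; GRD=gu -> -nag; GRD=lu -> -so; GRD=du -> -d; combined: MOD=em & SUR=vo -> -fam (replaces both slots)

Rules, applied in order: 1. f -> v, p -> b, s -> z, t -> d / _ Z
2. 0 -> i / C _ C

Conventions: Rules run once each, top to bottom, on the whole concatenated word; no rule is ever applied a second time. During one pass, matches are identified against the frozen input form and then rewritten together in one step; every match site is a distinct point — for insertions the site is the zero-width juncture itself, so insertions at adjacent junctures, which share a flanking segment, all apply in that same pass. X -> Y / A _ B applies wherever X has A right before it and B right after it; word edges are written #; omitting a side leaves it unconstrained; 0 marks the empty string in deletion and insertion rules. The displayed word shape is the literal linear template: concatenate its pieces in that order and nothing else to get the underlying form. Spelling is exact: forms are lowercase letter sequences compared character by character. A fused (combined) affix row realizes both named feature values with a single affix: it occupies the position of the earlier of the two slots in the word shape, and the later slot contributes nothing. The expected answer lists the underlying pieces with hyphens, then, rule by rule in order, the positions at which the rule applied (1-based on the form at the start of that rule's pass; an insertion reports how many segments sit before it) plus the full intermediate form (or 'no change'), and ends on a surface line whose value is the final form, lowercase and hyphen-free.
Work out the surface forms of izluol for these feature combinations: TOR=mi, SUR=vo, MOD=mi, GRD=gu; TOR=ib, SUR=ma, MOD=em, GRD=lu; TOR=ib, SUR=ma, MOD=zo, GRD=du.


cell TOR=mi, SUR=vo, MOD=mi, GRD=gu:
underlying: izluol-o-tg-at-nag
1. f -> v, p -> b, s -> z, t -> d / _ Z: fires at position(s) 8: izluolodgatnag
2. 0 -> i / C _ C: inserts after position(s) 2, 8, 11: iziluolodigatinag
surface: iziluolodigatinag

cell TOR=ib, SUR=ma, MOD=em, GRD=lu:
underlying: izluol-i-gom-o-so
1. f -> v, p -> b, s -> z, t -> d / _ Z: no change
2. 0 -> i / C _ C: inserts after position(s) 2: iziluoligomoso
surface: iziluoligomoso

cell TOR=ib, SUR=ma, MOD=zo, GRD=du:
underlying: izluol-zo-gom-o-d
1. f -> v, p -> b, s -> z, t -> d / _ Z: no change
2. 0 -> i / C _ C: inserts after position(s) 2, 6: iziluolizogomod
surface: iziluolizogomod


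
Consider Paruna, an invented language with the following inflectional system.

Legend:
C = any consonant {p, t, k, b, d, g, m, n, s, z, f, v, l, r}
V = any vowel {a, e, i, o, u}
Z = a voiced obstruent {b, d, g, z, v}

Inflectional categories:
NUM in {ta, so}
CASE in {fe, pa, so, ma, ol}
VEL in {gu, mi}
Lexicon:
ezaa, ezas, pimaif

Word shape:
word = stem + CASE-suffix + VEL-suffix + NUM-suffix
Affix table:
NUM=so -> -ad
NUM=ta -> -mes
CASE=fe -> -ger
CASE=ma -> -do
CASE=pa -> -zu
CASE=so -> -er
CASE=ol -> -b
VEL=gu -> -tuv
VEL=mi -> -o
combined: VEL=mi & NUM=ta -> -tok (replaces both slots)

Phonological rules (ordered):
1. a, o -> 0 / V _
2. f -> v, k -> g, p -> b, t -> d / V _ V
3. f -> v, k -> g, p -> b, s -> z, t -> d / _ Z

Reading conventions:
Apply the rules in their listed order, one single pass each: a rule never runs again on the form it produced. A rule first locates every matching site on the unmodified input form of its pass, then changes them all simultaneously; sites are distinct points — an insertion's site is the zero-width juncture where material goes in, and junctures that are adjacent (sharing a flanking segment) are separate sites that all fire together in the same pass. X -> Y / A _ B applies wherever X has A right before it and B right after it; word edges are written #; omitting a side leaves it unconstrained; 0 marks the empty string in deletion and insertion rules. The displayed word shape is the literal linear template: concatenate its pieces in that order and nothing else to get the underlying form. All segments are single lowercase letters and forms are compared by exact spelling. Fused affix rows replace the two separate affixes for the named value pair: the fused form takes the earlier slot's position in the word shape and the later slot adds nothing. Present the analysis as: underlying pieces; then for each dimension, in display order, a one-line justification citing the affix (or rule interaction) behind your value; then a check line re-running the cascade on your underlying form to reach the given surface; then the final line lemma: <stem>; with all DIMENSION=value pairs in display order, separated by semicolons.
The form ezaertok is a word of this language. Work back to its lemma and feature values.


underlying: ezaa-er-tok
NUM=ta - signalled by the combined affix row
CASE=so - signalled by the affix -er
VEL=mi - signalled by the combined affix row
check: ezaaertok -> ezaertok -> ezaertok -> ezaertok
lemma: ezaa; NUM=ta; CASE=so; VEL=mi


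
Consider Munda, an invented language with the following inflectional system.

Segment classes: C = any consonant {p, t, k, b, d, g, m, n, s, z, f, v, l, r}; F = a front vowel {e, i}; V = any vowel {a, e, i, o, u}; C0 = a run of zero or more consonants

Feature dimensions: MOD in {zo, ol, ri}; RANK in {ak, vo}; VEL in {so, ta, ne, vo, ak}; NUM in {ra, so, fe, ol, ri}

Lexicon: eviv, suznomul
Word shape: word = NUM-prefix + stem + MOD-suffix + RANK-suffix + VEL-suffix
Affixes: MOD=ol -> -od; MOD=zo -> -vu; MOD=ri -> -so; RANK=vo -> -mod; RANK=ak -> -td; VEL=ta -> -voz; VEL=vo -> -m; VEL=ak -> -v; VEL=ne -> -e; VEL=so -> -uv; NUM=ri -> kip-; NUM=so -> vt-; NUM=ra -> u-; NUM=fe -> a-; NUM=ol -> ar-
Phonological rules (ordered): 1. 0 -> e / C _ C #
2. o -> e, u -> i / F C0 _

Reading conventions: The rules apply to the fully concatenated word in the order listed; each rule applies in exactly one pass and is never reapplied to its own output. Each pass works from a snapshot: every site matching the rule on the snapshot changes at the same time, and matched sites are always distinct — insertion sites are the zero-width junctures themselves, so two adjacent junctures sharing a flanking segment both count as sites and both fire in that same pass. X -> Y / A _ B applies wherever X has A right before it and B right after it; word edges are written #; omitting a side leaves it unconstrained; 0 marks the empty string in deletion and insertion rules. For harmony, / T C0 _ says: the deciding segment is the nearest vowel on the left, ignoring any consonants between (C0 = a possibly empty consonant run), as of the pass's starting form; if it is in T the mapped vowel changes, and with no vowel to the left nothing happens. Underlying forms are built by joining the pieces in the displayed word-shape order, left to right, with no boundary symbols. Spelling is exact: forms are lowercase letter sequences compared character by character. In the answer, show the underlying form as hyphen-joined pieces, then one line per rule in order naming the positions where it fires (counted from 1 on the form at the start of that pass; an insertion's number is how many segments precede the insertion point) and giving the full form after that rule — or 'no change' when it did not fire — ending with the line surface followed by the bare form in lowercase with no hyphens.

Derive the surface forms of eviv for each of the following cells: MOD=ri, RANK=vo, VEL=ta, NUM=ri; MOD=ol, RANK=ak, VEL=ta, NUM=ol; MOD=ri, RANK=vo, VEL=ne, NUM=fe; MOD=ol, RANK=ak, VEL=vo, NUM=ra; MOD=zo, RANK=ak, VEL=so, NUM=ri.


cell MOD=ri, RANK=vo, VEL=ta, NUM=ri:
underlying: kip-eviv-so-mod-voz
1. 0 -> e / C _ C #: no change
2. o -> e, u -> i / F C0 _: fires at position(s) 9: kipevivsemodvoz
surface: kipevivsemodvoz

cell MOD=ol, RANK=ak, VEL=ta, NUM=ol:
underlying: ar-eviv-od-td-voz
1. 0 -> e / C _ C #: no change
2. o -> e, u -> i / F C0 _: fires at position(s) 7: arevivedtdvoz
surface: arevivedtdvoz

cell MOD=ri, RANK=vo, VEL=ne, NUM=fe:
underlying: a-eviv-so-mod-e
1. 0 -> e / C _ C #: no change
2. o -> e, u -> i / F C0 _: fires at position(s) 7: aevivsemode
surface: aevivsemode

cell MOD=ol, RANK=ak, VEL=vo, NUM=ra:
underlying: u-eviv-od-td-m
1. 0 -> e / C _ C #: inserts after position(s) 9: uevivodtdem
2. o -> e, u -> i / F C0 _: fires at position(s) 6: uevivedtdem
surface: uevivedtdem

cell MOD=zo, RANK=ak, VEL=so, NUM=ri:
underlying: kip-eviv-vu-td-uv
1. 0 -> e / C _ C #: no change
2. o -> e, u -> i / F C0 _: fires at position(s) 9: kipevivvitduv
surface: kipevivvitduv


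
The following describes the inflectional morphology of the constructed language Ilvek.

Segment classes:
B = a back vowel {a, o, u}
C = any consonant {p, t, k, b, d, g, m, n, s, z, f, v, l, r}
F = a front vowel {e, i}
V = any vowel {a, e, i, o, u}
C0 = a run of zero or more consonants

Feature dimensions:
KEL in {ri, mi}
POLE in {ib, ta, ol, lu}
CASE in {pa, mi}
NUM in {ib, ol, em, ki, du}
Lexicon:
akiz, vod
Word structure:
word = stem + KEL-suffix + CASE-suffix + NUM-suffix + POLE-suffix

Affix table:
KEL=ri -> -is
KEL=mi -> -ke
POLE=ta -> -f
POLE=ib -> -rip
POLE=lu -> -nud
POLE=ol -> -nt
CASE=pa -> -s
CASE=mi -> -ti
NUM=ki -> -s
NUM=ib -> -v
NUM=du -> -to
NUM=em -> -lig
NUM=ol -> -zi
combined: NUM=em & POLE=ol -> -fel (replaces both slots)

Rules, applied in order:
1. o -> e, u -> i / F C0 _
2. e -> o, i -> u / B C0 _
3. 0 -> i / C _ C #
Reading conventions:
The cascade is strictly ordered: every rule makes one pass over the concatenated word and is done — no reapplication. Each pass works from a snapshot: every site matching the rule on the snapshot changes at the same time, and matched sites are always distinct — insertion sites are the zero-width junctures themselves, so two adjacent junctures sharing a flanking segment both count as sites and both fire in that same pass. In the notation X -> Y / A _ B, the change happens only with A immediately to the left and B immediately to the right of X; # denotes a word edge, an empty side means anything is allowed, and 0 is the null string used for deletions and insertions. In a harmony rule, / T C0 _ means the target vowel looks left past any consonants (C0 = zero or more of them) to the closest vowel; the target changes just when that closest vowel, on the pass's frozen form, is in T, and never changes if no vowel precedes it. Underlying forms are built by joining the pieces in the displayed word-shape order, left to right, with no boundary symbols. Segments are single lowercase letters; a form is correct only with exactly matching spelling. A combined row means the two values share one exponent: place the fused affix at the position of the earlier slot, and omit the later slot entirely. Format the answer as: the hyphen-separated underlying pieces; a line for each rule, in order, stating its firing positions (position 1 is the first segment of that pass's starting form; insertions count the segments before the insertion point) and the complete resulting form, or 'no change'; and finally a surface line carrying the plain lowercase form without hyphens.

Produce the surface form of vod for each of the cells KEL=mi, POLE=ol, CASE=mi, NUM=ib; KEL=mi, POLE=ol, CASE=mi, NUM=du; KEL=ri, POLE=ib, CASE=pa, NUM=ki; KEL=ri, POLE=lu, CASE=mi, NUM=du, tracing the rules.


cell KEL=mi, POLE=ol, CASE=mi, NUM=ib:
underlying: vod-ke-ti-v-nt
1. o -> e, u -> i / F C0 _: no change
2. e -> o, i -> u / B C0 _: fires at position(s) 5: vodkotivnt
3. 0 -> i / C _ C #: inserts after position(s) 9: vodkotivnit
surface: vodkotivnit

cell KEL=mi, POLE=ol, CASE=mi, NUM=du:
underlying: vod-ke-ti-to-nt
1. o -> e, u -> i / F C0 _: fires at position(s) 9: vodketitent
2. e -> o, i -> u / B C0 _: fires at position(s) 5: vodkotitent
3. 0 -> i / C _ C #: inserts after position(s) 10: vodkotitenit
surface: vodkotitenit

cell KEL=ri, POLE=ib, CASE=pa, NUM=ki:
underlying: vod-is-s-s-rip
1. o -> e, u -> i / F C0 _: no change
2. e -> o, i -> u / B C0 _: fires at position(s) 4: vodusssrip
3. 0 -> i / C _ C #: no change
surface: vodusssrip

cell KEL=ri, POLE=lu, CASE=mi, NUM=du:
underlying: vod-is-ti-to-nud
1. o -> e, u -> i / F C0 _: fires at position(s) 9: vodistitenud
2. e -> o, i -> u / B C0 _: fires at position(s) 4: vodustitenud
3. 0 -> i / C _ C #: no change
surface: vodustitenud


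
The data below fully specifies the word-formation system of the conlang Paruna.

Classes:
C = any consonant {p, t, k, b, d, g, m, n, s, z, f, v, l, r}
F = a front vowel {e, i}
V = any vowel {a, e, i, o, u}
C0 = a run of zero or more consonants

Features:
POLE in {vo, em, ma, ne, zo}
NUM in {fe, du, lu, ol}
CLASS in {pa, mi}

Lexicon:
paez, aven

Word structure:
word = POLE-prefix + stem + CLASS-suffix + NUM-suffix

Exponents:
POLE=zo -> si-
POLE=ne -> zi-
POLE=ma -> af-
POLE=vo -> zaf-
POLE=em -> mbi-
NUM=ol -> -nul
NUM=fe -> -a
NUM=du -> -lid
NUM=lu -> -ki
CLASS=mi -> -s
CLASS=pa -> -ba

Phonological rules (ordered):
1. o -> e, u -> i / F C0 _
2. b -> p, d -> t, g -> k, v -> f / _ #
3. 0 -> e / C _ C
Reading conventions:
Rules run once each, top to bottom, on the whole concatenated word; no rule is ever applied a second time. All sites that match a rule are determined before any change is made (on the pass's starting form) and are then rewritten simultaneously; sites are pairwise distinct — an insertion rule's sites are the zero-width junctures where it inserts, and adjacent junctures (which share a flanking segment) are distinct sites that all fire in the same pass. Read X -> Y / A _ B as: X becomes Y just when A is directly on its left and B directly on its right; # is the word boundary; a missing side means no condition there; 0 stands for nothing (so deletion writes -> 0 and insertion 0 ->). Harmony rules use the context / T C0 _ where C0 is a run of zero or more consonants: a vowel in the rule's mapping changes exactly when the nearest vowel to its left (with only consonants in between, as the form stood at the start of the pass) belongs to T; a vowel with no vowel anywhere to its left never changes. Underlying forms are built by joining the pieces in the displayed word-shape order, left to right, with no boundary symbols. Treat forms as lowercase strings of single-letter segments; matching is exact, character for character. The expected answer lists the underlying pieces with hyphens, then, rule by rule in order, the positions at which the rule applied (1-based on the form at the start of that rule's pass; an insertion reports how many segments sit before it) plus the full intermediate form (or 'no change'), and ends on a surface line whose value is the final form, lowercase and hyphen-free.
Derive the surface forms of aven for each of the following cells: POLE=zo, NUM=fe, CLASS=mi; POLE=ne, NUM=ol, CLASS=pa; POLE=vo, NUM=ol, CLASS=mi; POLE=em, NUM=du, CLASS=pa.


cell POLE=zo, NUM=fe, CLASS=mi:
underlying: si-aven-s-a
1. o -> e, u -> i / F C0 _: no change
2. b -> p, d -> t, g -> k, v -> f / _ #: no change
3. 0 -> e / C _ C: inserts after position(s) 6: siavenesa
surface: siavenesa

cell POLE=ne, NUM=ol, CLASS=pa:
underlying: zi-aven-ba-nul
1. o -> e, u -> i / F C0 _: no change
2. b -> p, d -> t, g -> k, v -> f / _ #: no change
3. 0 -> e / C _ C: inserts after position(s) 6: ziavenebanul
surface: ziavenebanul

cell POLE=vo, NUM=ol, CLASS=mi:
underlying: zaf-aven-s-nul
1. o -> e, u -> i / F C0 _: fires at position(s) 10: zafavensnil
2. b -> p, d -> t, g -> k, v -> f / _ #: no change
3. 0 -> e / C _ C: inserts after position(s) 7, 8: zafavenesenil
surface: zafavenesenil

cell POLE=em, NUM=du, CLASS=pa:
underlying: mbi-aven-ba-lid
1. o -> e, u -> i / F C0 _: no change
2. b -> p, d -> t, g -> k, v -> f / _ #: fires at position(s) 12: mbiavenbalit
3. 0 -> e / C _ C: inserts after position(s) 1, 7: mebiavenebalit
surface: mebiavenebalit


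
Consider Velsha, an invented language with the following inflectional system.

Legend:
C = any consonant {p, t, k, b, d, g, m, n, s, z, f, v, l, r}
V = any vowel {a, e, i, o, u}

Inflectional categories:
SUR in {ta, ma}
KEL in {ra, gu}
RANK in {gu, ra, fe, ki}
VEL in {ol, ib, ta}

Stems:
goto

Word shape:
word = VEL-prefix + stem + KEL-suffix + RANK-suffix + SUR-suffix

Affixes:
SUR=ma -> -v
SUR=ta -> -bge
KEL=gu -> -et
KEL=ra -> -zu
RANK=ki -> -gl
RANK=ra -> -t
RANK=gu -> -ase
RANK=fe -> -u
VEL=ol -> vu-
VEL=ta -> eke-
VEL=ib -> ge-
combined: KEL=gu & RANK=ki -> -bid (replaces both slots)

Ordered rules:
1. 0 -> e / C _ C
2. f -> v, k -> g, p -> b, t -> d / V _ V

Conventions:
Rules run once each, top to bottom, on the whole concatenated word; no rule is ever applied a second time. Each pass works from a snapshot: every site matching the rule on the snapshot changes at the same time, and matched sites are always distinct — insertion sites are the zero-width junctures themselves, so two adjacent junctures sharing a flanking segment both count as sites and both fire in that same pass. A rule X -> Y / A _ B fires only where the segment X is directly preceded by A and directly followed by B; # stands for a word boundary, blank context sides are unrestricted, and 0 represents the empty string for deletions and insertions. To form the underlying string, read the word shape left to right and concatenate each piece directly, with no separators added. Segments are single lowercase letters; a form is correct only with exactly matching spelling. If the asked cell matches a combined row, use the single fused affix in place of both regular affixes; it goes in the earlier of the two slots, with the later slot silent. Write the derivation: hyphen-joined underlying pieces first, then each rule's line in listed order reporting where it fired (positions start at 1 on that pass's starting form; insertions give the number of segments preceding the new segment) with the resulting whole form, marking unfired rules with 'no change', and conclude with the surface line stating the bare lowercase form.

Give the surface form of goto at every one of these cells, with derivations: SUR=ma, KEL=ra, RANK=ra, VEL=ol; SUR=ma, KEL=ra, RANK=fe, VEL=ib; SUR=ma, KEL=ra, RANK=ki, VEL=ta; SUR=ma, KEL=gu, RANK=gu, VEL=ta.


cell SUR=ma, KEL=ra, RANK=ra, VEL=ol:
underlying: vu-goto-zu-t-v
1. 0 -> e / C _ C: inserts after position(s) 9: vugotozutev
2. f -> v, k -> g, p -> b, t -> d / V _ V: fires at position(s) 5, 9: vugodozudev
surface: vugodozudev

cell SUR=ma, KEL=ra, RANK=fe, VEL=ib:
underlying: ge-goto-zu-u-v
1. 0 -> e / C _ C: no change
2. f -> v, k -> g, p -> b, t -> d / V _ V: fires at position(s) 5: gegodozuuv
surface: gegodozuuv

cell SUR=ma, KEL=ra, RANK=ki, VEL=ta:
underlying: eke-goto-zu-gl-v
1. 0 -> e / C _ C: inserts after position(s) 10, 11: ekegotozugelev
2. f -> v, k -> g, p -> b, t -> d / V _ V: fires at position(s) 2, 6: egegodozugelev
surface: egegodozugelev

cell SUR=ma, KEL=gu, RANK=gu, VEL=ta:
underlying: eke-goto-et-ase-v
1. 0 -> e / C _ C: no change
2. f -> v, k -> g, p -> b, t -> d / V _ V: fires at position(s) 2, 6, 9: egegodoedasev
surface: egegodoedasev


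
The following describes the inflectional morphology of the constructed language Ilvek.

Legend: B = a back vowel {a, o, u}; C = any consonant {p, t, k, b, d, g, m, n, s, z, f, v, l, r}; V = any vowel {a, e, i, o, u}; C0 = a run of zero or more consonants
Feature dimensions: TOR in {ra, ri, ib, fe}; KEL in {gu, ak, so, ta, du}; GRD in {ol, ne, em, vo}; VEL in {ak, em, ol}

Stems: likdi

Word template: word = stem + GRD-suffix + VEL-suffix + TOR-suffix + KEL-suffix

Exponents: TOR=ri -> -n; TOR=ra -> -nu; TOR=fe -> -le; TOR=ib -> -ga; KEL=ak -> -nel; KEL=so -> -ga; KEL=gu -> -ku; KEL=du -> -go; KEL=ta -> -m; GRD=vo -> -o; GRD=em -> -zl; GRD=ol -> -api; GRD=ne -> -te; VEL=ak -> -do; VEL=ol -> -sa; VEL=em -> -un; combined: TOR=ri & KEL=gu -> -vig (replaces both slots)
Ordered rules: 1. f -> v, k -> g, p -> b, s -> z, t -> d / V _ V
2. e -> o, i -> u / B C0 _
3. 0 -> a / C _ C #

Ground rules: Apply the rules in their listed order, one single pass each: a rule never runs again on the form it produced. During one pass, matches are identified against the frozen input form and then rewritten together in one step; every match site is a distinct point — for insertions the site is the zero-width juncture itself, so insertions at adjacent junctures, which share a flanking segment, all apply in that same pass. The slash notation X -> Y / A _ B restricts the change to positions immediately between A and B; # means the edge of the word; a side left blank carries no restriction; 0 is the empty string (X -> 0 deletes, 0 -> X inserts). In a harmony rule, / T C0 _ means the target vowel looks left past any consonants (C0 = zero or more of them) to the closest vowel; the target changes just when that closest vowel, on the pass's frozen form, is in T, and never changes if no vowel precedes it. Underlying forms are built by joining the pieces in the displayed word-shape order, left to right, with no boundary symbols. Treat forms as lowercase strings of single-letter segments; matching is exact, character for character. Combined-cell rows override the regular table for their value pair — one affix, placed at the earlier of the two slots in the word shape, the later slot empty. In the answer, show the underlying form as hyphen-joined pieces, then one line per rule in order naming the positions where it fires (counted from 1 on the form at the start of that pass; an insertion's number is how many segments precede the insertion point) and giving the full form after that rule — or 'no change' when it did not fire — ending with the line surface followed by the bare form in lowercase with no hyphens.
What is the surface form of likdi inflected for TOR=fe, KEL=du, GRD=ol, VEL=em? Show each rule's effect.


underlying: likdi-api-un-le-go
1. f -> v, k -> g, p -> b, s -> z, t -> d / V _ V: fires at position(s) 7: likdiabiunlego
2. e -> o, i -> u / B C0 _: fires at position(s) 8, 12: likdiabuunlogo
3. 0 -> a / C _ C #: no change
surface: likdiabuunlogo
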